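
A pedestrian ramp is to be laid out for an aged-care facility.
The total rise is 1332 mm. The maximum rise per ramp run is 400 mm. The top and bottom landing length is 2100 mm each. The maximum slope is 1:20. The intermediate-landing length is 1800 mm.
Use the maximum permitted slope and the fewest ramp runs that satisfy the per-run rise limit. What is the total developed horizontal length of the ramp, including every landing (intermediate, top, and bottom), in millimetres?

1332 / 400 = 3.330 → round up to 4 ramp runs. That means 3 intermediate landings.
Ramp run (horizontal) at 1:20: 1332 × 20 = 26640 mm.
3 intermediate landings contribute 3 × 1800 = 5400 mm.
Top and bottom landings: 2 × 2100 = 4200 mm.
Total = 26640 + 5400 + 4200 = 36240 mm.

36240 mm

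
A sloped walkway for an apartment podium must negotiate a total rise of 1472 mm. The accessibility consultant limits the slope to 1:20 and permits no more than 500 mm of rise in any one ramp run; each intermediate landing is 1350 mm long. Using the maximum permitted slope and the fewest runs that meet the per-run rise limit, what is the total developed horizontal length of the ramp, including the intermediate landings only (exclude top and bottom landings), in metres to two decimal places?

32.14 m

1472 / 500 = 2.944 → round up to 3 ramp runs. That means 2 intermediate landings.
Ramp run (horizontal) at 1:20: 1472 × 20 = 29440 mm.
2 intermediate landings contribute 2 × 1350 = 2700 mm.
Developed length = 29440 + 2700 = 32140 mm.
= 32.14 m.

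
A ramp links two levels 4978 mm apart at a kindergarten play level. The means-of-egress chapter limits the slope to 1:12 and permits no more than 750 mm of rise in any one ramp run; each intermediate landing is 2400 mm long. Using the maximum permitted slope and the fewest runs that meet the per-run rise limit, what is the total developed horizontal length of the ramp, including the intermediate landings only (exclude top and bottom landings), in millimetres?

74136 mm

4978 / 750 = 6.637 → round up to 7 ramp runs. That means 6 intermediate landings.
Ramp run (horizontal) at 1:12: 4978 × 12 = 59736 mm.
Intermediate landings: 6 × 2400 = 14400 mm.
Developed length = 59736 + 14400 = 74136 mm.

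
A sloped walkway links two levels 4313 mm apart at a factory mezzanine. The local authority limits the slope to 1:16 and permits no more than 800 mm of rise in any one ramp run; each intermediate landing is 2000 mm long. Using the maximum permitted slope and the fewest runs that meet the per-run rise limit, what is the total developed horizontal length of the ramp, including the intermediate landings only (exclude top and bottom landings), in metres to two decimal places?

79.01 m

4313 / 800 = 5.391 → round up to 6 ramp runs. That means 5 intermediate landings.
Horizontal run for 4313 mm of rise at 1:16 is 4313 × 16 = 69008 mm.
5 intermediate landings contribute 5 × 2000 = 10000 mm.
Developed length = 69008 + 10000 = 79008 mm.
= 79.01 m.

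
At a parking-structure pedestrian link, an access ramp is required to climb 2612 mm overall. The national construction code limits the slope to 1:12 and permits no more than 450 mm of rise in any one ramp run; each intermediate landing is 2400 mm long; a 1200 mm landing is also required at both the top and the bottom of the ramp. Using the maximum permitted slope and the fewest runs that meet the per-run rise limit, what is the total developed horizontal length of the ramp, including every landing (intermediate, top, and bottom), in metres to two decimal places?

45.74 m

2612 / 450 = 5.804 → round up to 6 ramp runs. That means 5 intermediate landings.
Horizontal run for 2612 mm of rise at 1:12 is 2612 × 12 = 31344 mm.
Intermediate landings: 5 × 2400 = 12000 mm.
Top and bottom landings: 2 × 1200 = 2400 mm.
Total = 31344 + 12000 + 2400 = 45744 mm.
= 45.74 m.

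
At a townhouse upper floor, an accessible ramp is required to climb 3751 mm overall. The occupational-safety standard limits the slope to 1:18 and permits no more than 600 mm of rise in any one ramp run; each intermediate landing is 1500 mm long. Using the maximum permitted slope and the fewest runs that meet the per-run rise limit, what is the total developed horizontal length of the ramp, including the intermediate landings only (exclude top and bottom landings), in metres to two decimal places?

3751 / 600 = 6.252 → round up to 7 ramp runs. That means 6 intermediate landings.
Ramp run (horizontal) at 1:18: 3751 × 18 = 67518 mm.
Intermediate landings: 6 × 1500 = 9000 mm.
Developed length = 67518 + 9000 = 76518 mm.
= 76.52 m.

76.52 m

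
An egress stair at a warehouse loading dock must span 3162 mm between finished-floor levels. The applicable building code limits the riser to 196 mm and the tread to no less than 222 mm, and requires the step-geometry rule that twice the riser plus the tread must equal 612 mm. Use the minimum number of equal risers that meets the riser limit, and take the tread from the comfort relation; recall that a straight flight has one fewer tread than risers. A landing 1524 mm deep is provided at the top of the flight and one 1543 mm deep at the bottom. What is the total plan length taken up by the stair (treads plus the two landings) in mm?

6907 mm

3162 / 196 = 16.13, so 17 risers are needed.
Each riser is 3162/17 = 186 mm (≤ 196 mm).
From 2R + T = 612: T = 612 − 372 = 240 mm.
Treads = 17 − 1 = 16; going = 16 × 240 = 3840 mm.
Add landings: 3840 + 1524 + 1543 = 6907 mm.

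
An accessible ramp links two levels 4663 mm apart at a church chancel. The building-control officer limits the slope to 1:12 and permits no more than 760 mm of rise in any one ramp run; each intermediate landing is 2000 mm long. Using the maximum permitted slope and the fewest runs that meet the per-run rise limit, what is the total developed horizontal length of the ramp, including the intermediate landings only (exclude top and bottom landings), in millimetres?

67956 mm

4663 / 760 = 6.14, so 7 ramp runs are needed. That means 6 intermediate landings.
Horizontal run for 4663 mm of rise at 1:12 is 4663 × 12 = 55956 mm.
6 intermediate landings contribute 6 × 2000 = 12000 mm.
Total developed length = 55956 + 12000 = 67956 mm.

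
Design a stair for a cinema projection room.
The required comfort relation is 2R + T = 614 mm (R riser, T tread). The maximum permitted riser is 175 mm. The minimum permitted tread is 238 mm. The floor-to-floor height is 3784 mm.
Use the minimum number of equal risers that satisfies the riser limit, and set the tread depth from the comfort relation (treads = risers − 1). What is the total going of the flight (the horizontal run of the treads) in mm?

3784 / 175 = 21.62, so 22 risers are needed.
Each riser is 3784/22 = 172 mm (≤ 175 mm).
From 2R + T = 614: T = 614 − 344 = 270 mm.
Treads = 22 − 1 = 21; going = 21 × 270 = 5670 mm.

5670 mm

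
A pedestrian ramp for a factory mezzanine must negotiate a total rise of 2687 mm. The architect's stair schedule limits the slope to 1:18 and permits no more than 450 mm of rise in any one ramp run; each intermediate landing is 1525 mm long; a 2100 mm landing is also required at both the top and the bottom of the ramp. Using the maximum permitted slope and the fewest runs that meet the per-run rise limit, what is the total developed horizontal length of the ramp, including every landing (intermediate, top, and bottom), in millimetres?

60191 mm

⌈2687/450⌉ = 6 ramp runs. That means 5 intermediate landings.
Ramp run (horizontal) at 1:18: 2687 × 18 = 48366 mm.
5 intermediate landings contribute 5 × 1525 = 7625 mm.
Top and bottom landings: 2 × 2100 = 4200 mm.
Total = 48366 + 7625 + 4200 = 60191 mm.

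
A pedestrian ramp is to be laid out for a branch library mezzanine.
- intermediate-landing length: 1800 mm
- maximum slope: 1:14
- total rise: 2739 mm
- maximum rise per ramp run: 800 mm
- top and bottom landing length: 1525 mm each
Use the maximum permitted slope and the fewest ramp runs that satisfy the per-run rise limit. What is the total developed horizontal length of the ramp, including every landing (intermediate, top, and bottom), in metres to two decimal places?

2739 / 800 = 3.424 → round up to 4 ramp runs. That means 3 intermediate landings.
Horizontal run for 2739 mm of rise at 1:14 is 2739 × 14 = 38346 mm.
Intermediate landings: 3 × 1800 = 5400 mm.
Top and bottom landings: 2 × 1525 = 3050 mm.
Total = 38346 + 5400 + 3050 = 46796 mm.
= 46.80 m.

46.80 m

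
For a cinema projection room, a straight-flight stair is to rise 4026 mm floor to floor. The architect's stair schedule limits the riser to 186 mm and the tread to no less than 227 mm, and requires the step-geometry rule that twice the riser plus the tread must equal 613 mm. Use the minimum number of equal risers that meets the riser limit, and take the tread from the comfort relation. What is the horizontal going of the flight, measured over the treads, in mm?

5187 mm

⌈4026/186⌉ = 22 risers.
Each riser is 4026/22 = 183 mm (≤ 186 mm).
From 2R + T = 613: T = 613 − 366 = 247 mm.
Going = (22 − 1) × 247 = 5187 mm.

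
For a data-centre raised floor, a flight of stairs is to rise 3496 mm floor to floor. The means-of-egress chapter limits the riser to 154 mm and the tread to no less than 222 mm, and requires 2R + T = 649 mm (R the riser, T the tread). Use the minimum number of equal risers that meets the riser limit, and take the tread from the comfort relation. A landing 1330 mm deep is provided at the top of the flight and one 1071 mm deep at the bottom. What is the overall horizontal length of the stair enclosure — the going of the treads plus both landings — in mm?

At most 154 each: 3496/154 = 22.70, giving 23 risers.
R = 3496 ÷ 23 = 152 mm.
T = 649 − 2·152 = 345 mm, which satisfies the 222 mm minimum.
Treads = 23 − 1 = 22; going = 22 × 345 = 7590 mm.
Enclosure = 7590 + 1330 + 1071 = 9991 mm.

9991 mm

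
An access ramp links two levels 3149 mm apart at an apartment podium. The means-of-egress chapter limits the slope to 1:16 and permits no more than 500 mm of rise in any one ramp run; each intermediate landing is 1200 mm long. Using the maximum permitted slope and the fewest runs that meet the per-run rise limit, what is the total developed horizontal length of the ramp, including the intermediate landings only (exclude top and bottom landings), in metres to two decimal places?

57.58 m

3149 / 500 = 6.298 → round up to 7 ramp runs. That means 6 intermediate landings.
Horizontal run for 3149 mm of rise at 1:16 is 3149 × 16 = 50384 mm.
6 intermediate landings contribute 6 × 1200 = 7200 mm.
Total developed length = 50384 + 7200 = 57584 mm.
= 57.58 m.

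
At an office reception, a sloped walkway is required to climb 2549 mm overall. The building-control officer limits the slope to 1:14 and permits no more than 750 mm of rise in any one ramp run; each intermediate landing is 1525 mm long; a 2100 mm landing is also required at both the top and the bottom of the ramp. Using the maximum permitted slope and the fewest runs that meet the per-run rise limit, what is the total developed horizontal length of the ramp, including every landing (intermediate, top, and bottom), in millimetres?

44461 mm

2549 / 750 = 3.40, so 4 ramp runs are needed. That means 3 intermediate landings.
Ramp run (horizontal) at 1:14: 2549 × 14 = 35686 mm.
3 intermediate landings contribute 3 × 1525 = 4575 mm.
Top and bottom landings: 2 × 2100 = 4200 mm.
Total = 35686 + 4575 + 4200 = 44461 mm.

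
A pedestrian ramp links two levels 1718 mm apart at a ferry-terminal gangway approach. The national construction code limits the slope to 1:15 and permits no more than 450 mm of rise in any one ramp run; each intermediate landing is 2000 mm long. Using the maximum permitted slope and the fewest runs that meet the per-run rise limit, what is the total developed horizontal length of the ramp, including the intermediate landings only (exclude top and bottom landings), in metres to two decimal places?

31.77 m

1718 / 450 = 3.818 → round up to 4 ramp runs. That means 3 intermediate landings.
Ramp run (horizontal) at 1:15: 1718 × 15 = 25770 mm.
Intermediate landings: 3 × 2000 = 6000 mm.
Total developed length = 25770 + 6000 = 31770 mm.
= 31.77 m.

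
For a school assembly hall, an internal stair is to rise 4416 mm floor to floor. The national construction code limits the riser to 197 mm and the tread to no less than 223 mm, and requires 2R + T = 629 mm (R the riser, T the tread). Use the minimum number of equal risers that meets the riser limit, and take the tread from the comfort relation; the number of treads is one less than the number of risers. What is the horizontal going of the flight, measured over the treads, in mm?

5390 mm

At most 197 each: 4416/197 = 22.42, giving 23 risers.
R = 4416 ÷ 23 = 192 mm.
Tread T = 629 − 2 × 192 = 245 mm (≥ 223 mm).
Going = (23 − 1) × 245 = 5390 mm.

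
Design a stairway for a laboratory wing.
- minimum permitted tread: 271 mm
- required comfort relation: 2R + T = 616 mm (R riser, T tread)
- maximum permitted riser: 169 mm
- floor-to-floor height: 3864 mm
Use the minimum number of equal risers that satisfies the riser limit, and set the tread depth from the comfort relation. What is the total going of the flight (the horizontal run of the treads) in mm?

6160 mm

3864 / 169 = 22.864 → round up to 23 risers.
Each riser is 3864/23 = 168 mm (≤ 169 mm).
From 2R + T = 616: T = 616 − 336 = 280 mm.
Going = (23 − 1) × 280 = 6160 mm.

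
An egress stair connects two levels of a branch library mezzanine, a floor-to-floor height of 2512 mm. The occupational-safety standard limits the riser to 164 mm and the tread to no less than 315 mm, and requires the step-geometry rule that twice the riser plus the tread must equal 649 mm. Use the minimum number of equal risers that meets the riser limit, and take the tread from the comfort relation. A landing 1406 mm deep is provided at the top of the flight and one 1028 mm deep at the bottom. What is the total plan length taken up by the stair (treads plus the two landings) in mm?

2512 / 164 = 15.317 → round up to 16 risers.
Each riser is 2512/16 = 157 mm (≤ 164 mm).
Tread T = 649 − 2 × 157 = 335 mm (≥ 315 mm).
16 risers give 15 treads; going = 15 × 335 = 5025 mm.
Add landings: 5025 + 1406 + 1028 = 7459 mm.

7459 mm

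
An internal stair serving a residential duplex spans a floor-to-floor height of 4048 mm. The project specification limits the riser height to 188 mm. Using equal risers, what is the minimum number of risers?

4048 / 188 = 21.532 → round up to 22 risers.

22 risers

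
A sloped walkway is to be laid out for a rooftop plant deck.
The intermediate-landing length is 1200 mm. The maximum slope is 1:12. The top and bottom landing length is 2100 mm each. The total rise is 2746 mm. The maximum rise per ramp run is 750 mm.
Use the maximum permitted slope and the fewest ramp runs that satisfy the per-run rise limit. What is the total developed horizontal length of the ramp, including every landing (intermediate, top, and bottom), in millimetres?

40752 mm

2746 / 750 = 3.66, so 4 ramp runs are needed. That means 3 intermediate landings.
Horizontal run for 2746 mm of rise at 1:12 is 2746 × 12 = 32952 mm.
3 intermediate landings contribute 3 × 1200 = 3600 mm.
Top and bottom landings: 2 × 2100 = 4200 mm.
Total = 32952 + 3600 + 4200 = 40752 mm.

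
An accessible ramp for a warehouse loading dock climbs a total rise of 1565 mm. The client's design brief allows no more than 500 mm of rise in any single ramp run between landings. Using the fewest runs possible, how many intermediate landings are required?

⌈1565/500⌉ = 4 ramp runs.
4 runs are separated by 3 intermediate landings.

3 intermediate landings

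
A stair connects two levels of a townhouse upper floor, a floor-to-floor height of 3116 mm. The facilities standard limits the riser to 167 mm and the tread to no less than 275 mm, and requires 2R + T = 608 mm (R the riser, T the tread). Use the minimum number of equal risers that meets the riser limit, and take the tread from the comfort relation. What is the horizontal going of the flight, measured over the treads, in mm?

5040 mm

3116 / 167 = 18.66, so 19 risers are needed.
Riser R = 3116 / 19 = 164 mm, within the 167 mm limit.
From 2R + T = 608: T = 608 − 328 = 280 mm.
Going = (19 − 1) × 280 = 5040 mm.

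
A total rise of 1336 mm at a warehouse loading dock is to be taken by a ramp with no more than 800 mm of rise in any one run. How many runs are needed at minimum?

1336 / 800 = 1.670 → round up to 2 ramp runs.

2 runs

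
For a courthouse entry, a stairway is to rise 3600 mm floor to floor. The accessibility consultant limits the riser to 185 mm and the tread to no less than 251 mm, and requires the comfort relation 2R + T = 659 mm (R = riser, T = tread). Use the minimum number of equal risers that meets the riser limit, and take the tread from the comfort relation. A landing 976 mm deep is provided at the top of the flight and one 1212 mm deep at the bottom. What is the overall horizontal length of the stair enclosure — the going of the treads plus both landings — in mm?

At most 185 each: 3600/185 = 19.46, giving 20 risers.
Each riser is 3600/20 = 180 mm (≤ 185 mm).
Tread T = 659 − 2 × 180 = 299 mm (≥ 251 mm).
Treads = 20 − 1 = 19; going = 19 × 299 = 5681 mm.
Add landings: 5681 + 976 + 1212 = 7869 mm.

7869 mm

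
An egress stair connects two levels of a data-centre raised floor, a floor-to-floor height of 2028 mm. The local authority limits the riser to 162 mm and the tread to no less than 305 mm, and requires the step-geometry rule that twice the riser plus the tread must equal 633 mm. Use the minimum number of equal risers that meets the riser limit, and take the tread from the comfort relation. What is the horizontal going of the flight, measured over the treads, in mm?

3852 mm

2028 / 162 = 12.519 → round up to 13 risers.
R = 2028 ÷ 13 = 156 mm.
T = 633 − 2·156 = 321 mm, which satisfies the 305 mm minimum.
13 risers give 12 treads; going = 12 × 321 = 3852 mm.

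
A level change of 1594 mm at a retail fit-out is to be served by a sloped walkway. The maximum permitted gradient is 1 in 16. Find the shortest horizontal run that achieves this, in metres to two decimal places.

25.50 m

At 1:16 the run is 16 × 1594 = 25504 mm.
25504 mm = 25.50 m.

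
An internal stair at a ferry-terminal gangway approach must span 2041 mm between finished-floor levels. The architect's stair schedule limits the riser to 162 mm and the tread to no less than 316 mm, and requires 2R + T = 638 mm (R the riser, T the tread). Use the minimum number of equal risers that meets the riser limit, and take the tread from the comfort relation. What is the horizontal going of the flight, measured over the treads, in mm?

At most 162 each: 2041/162 = 12.60, giving 13 risers.
R = 2041 ÷ 13 = 157 mm.
T = 638 − 2·157 = 324 mm, which satisfies the 316 mm minimum.
Treads = 13 − 1 = 12; going = 12 × 324 = 3888 mm.

3888 mm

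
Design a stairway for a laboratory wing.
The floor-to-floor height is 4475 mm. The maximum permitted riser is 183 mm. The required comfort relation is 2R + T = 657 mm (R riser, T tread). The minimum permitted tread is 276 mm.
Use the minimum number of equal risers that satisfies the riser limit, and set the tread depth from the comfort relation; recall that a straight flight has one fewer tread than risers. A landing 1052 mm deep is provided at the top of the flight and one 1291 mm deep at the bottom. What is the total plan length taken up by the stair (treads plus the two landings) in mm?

9519 mm

4475 / 183 = 24.45, so 25 risers are needed.
Each riser is 4475/25 = 179 mm (≤ 183 mm).
T = 657 − 2·179 = 299 mm, which satisfies the 276 mm minimum.
Treads = 25 − 1 = 24; going = 24 × 299 = 7176 mm.
Add landings: 7176 + 1052 + 1291 = 9519 mm.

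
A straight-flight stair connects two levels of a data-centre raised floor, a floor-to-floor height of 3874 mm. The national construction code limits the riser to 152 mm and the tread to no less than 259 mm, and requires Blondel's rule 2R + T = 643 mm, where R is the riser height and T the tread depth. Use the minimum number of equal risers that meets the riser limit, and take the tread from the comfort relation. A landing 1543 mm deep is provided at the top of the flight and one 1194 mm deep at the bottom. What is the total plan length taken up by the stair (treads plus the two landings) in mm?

At most 152 each: 3874/152 = 25.49, giving 26 risers.
Riser R = 3874 / 26 = 149 mm, within the 152 mm limit.
From 2R + T = 643: T = 643 − 298 = 345 mm.
26 risers give 25 treads; going = 25 × 345 = 8625 mm.
Enclosure = 8625 + 1543 + 1194 = 11362 mm.

11362 mm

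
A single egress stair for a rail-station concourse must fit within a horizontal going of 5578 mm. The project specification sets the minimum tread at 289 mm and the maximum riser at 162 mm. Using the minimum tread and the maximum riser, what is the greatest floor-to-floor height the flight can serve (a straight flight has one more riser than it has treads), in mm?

3240 mm

Treads that fit: ⌊5578 / 289⌋ = 19.
Risers = treads + 1 = 20.
Maximum height = 20 × 162 = 3240 mm.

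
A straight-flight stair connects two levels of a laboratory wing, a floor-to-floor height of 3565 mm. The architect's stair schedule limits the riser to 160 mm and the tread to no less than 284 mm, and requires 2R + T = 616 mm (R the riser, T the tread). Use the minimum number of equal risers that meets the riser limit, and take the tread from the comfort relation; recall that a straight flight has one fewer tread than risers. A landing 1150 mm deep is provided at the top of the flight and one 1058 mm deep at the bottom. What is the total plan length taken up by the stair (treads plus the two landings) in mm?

8940 mm

At most 160 each: 3565/160 = 22.28, giving 23 risers.
Riser R = 3565 / 23 = 155 mm, within the 160 mm limit.
From 2R + T = 616: T = 616 − 310 = 306 mm.
Going = (23 − 1) × 306 = 6732 mm.
Enclosure = 6732 + 1150 + 1058 = 8940 mm.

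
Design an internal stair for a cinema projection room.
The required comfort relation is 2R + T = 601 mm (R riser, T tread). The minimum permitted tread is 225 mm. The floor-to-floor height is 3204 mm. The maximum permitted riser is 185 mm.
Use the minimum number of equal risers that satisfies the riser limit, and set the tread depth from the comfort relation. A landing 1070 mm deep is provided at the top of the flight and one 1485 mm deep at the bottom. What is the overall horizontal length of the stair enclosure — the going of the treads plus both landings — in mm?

⌈3204/185⌉ = 18 risers.
Riser R = 3204 / 18 = 178 mm, within the 185 mm limit.
T = 601 − 2·178 = 245 mm, which satisfies the 225 mm minimum.
Treads = 18 − 1 = 17; going = 17 × 245 = 4165 mm.
Add landings: 4165 + 1070 + 1485 = 6720 mm.

6720 mm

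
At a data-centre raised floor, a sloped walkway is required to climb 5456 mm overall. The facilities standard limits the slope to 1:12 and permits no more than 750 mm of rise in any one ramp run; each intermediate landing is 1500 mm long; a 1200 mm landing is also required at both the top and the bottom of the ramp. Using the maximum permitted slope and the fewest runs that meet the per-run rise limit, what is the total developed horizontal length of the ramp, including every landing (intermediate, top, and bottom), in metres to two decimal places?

At most 750 each: 5456/750 = 7.27, giving 8 ramp runs. That means 7 intermediate landings.
Horizontal run for 5456 mm of rise at 1:12 is 5456 × 12 = 65472 mm.
7 intermediate landings contribute 7 × 1500 = 10500 mm.
Top and bottom landings: 2 × 1200 = 2400 mm.
Total = 65472 + 10500 + 2400 = 78372 mm.
= 78.37 m.

78.37 m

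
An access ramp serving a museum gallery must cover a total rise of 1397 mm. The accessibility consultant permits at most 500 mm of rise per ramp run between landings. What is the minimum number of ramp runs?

1397 / 500 = 2.79, so 3 ramp runs are needed.

3 runs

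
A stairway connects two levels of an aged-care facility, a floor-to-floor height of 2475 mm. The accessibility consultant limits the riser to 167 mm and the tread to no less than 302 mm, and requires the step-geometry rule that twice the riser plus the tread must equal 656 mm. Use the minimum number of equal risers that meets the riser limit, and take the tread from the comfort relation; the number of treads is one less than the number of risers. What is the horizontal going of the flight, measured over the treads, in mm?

4564 mm

⌈2475/167⌉ = 15 risers.
Riser R = 2475 / 15 = 165 mm, within the 167 mm limit.
From 2R + T = 656: T = 656 − 330 = 326 mm.
15 risers give 14 treads; going = 14 × 326 = 4564 mm.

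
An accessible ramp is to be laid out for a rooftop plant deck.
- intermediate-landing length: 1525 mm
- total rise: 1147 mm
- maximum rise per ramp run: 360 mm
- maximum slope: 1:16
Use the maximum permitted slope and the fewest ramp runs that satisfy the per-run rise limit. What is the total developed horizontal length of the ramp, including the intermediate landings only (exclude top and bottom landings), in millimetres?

⌈1147/360⌉ = 4 ramp runs. That means 3 intermediate landings.
Ramp run (horizontal) at 1:16: 1147 × 16 = 18352 mm.
3 intermediate landings contribute 3 × 1525 = 4575 mm.
Developed length = 18352 + 4575 = 22927 mm.

22927 mm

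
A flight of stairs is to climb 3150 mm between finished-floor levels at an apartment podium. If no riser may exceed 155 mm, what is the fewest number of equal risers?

21 risers

At most 155 each: 3150/155 = 20.32, giving 21 risers.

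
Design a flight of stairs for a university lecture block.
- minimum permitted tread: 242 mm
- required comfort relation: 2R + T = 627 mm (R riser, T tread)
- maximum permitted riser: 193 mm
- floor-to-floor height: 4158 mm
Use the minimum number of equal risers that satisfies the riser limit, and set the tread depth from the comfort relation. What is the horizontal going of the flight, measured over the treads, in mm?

At most 193 each: 4158/193 = 21.54, giving 22 risers.
Riser R = 4158 / 22 = 189 mm, within the 193 mm limit.
T = 627 − 2·189 = 249 mm, which satisfies the 242 mm minimum.
Going = (22 − 1) × 249 = 5229 mm.

5229 mm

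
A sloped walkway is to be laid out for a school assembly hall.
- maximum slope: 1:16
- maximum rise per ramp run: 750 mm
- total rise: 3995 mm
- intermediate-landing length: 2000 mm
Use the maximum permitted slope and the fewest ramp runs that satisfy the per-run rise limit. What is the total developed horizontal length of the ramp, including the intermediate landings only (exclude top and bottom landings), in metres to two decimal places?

At most 750 each: 3995/750 = 5.33, giving 6 ramp runs. That means 5 intermediate landings.
Ramp run (horizontal) at 1:16: 3995 × 16 = 63920 mm.
Intermediate landings: 5 × 2000 = 10000 mm.
Total developed length = 63920 + 10000 = 73920 mm.
= 73.92 m.

73.92 m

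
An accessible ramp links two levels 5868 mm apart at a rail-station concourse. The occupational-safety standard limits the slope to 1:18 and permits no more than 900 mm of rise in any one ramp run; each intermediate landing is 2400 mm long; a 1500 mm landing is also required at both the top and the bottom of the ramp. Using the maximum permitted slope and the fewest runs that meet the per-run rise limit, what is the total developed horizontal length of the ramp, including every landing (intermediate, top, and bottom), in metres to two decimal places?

123.02 m

At most 900 each: 5868/900 = 6.52, giving 7 ramp runs. That means 6 intermediate landings.
Ramp run (horizontal) at 1:18: 5868 × 18 = 105624 mm.
Intermediate landings: 6 × 2400 = 14400 mm.
Top and bottom landings: 2 × 1500 = 3000 mm.
Total = 105624 + 14400 + 3000 = 123024 mm.
= 123.02 m.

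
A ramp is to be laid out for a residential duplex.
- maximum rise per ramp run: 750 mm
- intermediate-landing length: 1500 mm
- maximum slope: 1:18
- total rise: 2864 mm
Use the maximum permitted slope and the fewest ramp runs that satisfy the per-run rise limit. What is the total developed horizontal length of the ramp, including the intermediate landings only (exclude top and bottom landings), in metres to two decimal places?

56.05 m

2864 / 750 = 3.82, so 4 ramp runs are needed. That means 3 intermediate landings.
Ramp run (horizontal) at 1:18: 2864 × 18 = 51552 mm.
Intermediate landings: 3 × 1500 = 4500 mm.
Developed length = 51552 + 4500 = 56052 mm.
= 56.05 m.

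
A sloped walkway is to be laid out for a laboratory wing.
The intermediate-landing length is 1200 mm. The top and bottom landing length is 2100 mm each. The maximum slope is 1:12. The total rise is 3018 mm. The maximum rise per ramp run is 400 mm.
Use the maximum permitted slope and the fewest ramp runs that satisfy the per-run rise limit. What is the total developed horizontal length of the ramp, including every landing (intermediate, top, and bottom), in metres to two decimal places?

⌈3018/400⌉ = 8 ramp runs. That means 7 intermediate landings.
Ramp run (horizontal) at 1:12: 3018 × 12 = 36216 mm.
7 intermediate landings contribute 7 × 1200 = 8400 mm.
Top and bottom landings: 2 × 2100 = 4200 mm.
Total = 36216 + 8400 + 4200 = 48816 mm.
= 48.82 m.

48.82 m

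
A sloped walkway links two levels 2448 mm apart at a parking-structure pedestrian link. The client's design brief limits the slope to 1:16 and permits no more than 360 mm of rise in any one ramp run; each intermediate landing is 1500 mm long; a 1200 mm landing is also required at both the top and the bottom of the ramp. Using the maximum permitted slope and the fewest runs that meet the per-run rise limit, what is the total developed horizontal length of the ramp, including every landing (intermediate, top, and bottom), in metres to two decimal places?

50.57 m

2448 / 360 = 6.80, so 7 ramp runs are needed. That means 6 intermediate landings.
Horizontal run for 2448 mm of rise at 1:16 is 2448 × 16 = 39168 mm.
Intermediate landings: 6 × 1500 = 9000 mm.
Top and bottom landings: 2 × 1200 = 2400 mm.
Total = 39168 + 9000 + 2400 = 50568 mm.
= 50.57 m.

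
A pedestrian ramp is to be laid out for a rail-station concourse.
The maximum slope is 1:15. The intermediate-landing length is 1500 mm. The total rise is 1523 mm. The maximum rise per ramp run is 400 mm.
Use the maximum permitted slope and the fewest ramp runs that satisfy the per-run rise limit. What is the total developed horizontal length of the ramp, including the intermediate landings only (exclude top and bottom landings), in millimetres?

27345 mm

1523 / 400 = 3.808 → round up to 4 ramp runs. That means 3 intermediate landings.
Horizontal run for 1523 mm of rise at 1:15 is 1523 × 15 = 22845 mm.
3 intermediate landings contribute 3 × 1500 = 4500 mm.
Developed length = 22845 + 4500 = 27345 mm.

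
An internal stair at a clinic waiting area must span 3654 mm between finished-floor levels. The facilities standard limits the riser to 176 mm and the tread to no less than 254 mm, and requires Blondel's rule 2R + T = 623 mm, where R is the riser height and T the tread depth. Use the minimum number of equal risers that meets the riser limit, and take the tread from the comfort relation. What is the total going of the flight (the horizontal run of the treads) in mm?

3654 / 176 = 20.76, so 21 risers are needed.
Riser R = 3654 / 21 = 174 mm, within the 176 mm limit.
From 2R + T = 623: T = 623 − 348 = 275 mm.
Going = (21 − 1) × 275 = 5500 mm.

5500 mm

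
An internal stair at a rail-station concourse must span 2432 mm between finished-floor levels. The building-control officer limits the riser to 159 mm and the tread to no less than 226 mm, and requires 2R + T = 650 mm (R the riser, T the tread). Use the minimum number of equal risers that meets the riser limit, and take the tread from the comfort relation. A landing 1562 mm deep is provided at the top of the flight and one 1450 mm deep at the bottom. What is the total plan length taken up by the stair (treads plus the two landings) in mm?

8202 mm

At most 159 each: 2432/159 = 15.30, giving 16 risers.
R = 2432 ÷ 16 = 152 mm.
From 2R + T = 650: T = 650 − 304 = 346 mm.
Treads = 16 − 1 = 15; going = 15 × 346 = 5190 mm.
Add landings: 5190 + 1562 + 1450 = 8202 mm.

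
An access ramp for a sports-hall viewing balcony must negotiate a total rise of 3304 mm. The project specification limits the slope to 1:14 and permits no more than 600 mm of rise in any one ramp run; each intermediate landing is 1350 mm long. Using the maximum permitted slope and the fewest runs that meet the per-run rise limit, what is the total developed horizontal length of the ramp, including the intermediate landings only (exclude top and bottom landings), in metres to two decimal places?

At most 600 each: 3304/600 = 5.51, giving 6 ramp runs. That means 5 intermediate landings.
Ramp run (horizontal) at 1:14: 3304 × 14 = 46256 mm.
Intermediate landings: 5 × 1350 = 6750 mm.
Developed length = 46256 + 6750 = 53006 mm.
= 53.01 m.

53.01 m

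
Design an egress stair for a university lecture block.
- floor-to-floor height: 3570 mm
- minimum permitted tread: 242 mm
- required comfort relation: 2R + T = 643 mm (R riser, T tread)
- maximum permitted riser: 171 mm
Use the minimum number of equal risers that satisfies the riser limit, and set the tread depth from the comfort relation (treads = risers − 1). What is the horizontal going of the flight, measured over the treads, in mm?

6060 mm

3570 / 171 = 20.877 → round up to 21 risers.
Riser R = 3570 / 21 = 170 mm, within the 171 mm limit.
Tread T = 643 − 2 × 170 = 303 mm (≥ 242 mm).
21 risers give 20 treads; going = 20 × 303 = 6060 mm.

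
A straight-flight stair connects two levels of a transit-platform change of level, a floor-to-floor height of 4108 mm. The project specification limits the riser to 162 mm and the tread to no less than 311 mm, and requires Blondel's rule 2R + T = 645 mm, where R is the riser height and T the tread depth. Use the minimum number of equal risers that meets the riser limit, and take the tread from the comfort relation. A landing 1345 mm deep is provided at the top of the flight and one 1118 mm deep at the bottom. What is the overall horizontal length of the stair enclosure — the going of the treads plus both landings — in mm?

⌈4108/162⌉ = 26 risers.
R = 4108 ÷ 26 = 158 mm.
From 2R + T = 645: T = 645 − 316 = 329 mm.
Going = (26 − 1) × 329 = 8225 mm.
Add landings: 8225 + 1345 + 1118 = 10688 mm.

10688 mm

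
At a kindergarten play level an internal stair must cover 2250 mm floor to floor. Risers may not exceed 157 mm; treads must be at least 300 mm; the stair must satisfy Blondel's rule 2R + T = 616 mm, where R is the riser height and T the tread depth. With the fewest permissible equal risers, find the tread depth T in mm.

2250 / 157 = 14.331 → round up to 15 risers.
Each riser is 2250/15 = 150 mm (≤ 157 mm).
From 2R + T = 616: T = 616 − 300 = 316 mm.

316 mm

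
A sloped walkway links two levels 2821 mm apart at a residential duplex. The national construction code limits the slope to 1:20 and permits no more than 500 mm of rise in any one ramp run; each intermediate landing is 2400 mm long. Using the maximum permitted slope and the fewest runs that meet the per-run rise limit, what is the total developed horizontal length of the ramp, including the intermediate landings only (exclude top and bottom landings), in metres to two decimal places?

68.42 m

2821 / 500 = 5.642 → round up to 6 ramp runs. That means 5 intermediate landings.
Ramp run (horizontal) at 1:20: 2821 × 20 = 56420 mm.
5 intermediate landings contribute 5 × 2400 = 12000 mm.
Developed length = 56420 + 12000 = 68420 mm.
= 68.42 m.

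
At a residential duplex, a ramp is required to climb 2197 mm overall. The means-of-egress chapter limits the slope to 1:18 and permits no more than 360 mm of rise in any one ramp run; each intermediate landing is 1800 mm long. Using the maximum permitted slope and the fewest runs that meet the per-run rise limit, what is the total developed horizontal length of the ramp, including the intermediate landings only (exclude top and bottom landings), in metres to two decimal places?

50.35 m

At most 360 each: 2197/360 = 6.10, giving 7 ramp runs. That means 6 intermediate landings.
Horizontal run for 2197 mm of rise at 1:18 is 2197 × 18 = 39546 mm.
6 intermediate landings contribute 6 × 1800 = 10800 mm.
Developed length = 39546 + 10800 = 50346 mm.
= 50.35 m.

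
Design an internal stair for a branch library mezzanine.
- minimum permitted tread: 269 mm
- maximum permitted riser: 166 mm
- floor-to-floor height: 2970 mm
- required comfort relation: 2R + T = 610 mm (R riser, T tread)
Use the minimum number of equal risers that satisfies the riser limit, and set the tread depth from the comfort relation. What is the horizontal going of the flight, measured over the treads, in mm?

4760 mm

At most 166 each: 2970/166 = 17.89, giving 18 risers.
Riser R = 2970 / 18 = 165 mm, within the 166 mm limit.
From 2R + T = 610: T = 610 − 330 = 280 mm.
Going = (18 − 1) × 280 = 4760 mm.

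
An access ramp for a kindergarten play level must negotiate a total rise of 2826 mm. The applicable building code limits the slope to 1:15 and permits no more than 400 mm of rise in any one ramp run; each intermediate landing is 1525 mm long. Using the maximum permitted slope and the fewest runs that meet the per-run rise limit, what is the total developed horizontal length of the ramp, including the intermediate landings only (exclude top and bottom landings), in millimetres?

53065 mm

At most 400 each: 2826/400 = 7.07, giving 8 ramp runs. That means 7 intermediate landings.
Horizontal run for 2826 mm of rise at 1:15 is 2826 × 15 = 42390 mm.
Intermediate landings: 7 × 1525 = 10675 mm.
Developed length = 42390 + 10675 = 53065 mm.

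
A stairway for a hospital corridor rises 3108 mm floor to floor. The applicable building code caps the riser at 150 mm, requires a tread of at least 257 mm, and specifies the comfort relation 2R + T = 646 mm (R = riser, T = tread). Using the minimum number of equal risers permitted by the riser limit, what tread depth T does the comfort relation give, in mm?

350 mm

⌈3108/150⌉ = 21 risers.
R = 3108 ÷ 21 = 148 mm.
From 2R + T = 646: T = 646 − 296 = 350 mm.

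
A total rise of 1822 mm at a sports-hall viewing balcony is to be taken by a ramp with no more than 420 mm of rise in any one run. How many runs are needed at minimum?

5 runs

⌈1822/420⌉ = 5 ramp runs.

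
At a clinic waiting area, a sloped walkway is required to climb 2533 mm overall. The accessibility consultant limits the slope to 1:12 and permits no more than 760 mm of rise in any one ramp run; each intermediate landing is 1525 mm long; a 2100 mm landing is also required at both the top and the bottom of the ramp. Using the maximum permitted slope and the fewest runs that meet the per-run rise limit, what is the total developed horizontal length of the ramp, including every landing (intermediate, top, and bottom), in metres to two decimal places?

⌈2533/760⌉ = 4 ramp runs. That means 3 intermediate landings.
Ramp run (horizontal) at 1:12: 2533 × 12 = 30396 mm.
Intermediate landings: 3 × 1525 = 4575 mm.
Top and bottom landings: 2 × 2100 = 4200 mm.
Total = 30396 + 4575 + 4200 = 39171 mm.
= 39.17 m.

39.17 m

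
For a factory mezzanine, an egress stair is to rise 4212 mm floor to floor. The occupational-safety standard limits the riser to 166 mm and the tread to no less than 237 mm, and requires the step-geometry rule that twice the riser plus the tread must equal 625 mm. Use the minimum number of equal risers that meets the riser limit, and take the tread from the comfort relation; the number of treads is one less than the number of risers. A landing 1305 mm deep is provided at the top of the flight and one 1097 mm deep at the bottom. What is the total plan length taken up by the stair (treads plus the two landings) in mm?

⌈4212/166⌉ = 26 risers.
Each riser is 4212/26 = 162 mm (≤ 166 mm).
From 2R + T = 625: T = 625 − 324 = 301 mm.
Going = (26 − 1) × 301 = 7525 mm.
Enclosure = 7525 + 1305 + 1097 = 9927 mm.

9927 mm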